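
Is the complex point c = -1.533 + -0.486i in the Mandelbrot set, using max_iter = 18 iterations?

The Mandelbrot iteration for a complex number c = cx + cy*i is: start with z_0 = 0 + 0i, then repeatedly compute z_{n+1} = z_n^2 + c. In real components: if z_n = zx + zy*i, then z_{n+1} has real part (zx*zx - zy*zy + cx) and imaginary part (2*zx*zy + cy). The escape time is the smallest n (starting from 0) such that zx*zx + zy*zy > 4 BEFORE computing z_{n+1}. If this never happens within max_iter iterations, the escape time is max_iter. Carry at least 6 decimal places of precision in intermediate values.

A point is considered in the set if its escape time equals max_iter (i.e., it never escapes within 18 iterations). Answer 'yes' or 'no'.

Answer: no

Derivation:
z_0 = 0 + 0i, c = -1.5330 + -0.4860i
Iter 1: z = -1.5330 + -0.4860i, |z|^2 = 2.5863
Iter 2: z = 0.5809 + 1.0041i, |z|^2 = 1.3456
Iter 3: z = -2.2037 + 0.6805i, |z|^2 = 5.3195
Escaped at iteration 3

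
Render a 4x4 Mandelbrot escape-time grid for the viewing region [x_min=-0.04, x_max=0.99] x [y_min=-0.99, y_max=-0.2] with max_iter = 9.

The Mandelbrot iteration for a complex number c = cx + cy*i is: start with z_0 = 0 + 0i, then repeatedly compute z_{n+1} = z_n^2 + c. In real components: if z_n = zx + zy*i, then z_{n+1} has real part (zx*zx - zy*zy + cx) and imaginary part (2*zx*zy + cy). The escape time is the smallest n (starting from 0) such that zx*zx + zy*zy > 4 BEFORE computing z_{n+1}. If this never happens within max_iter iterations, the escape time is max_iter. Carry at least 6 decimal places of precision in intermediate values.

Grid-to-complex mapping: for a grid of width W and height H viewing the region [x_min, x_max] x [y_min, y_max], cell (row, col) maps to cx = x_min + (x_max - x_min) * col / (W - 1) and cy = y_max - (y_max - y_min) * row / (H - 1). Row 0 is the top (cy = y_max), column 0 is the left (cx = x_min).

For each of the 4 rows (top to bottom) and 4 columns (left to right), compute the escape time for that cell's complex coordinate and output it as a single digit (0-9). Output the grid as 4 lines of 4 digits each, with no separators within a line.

Answer: 9942
9932
9632
9322

Derivation:
(row=0, col=0): c = -0.0400 + -0.2000i → escape time 9
(row=0, col=1): c = 0.3033 + -0.2000i → escape time 9
(row=0, col=2): c = 0.6467 + -0.2000i → escape time 4
(row=0, col=3): c = 0.9900 + -0.2000i → escape time 2
(row=1, col=0): c = -0.0400 + -0.4633i → escape time 9
(row=1, col=1): c = 0.3033 + -0.4633i → escape time 9
(row=1, col=2): c = 0.6467 + -0.4633i → escape time 3
(row=1, col=3): c = 0.9900 + -0.4633i → escape time 2
(row=2, col=0): c = -0.0400 + -0.7267i → escape time 9
(row=2, col=1): c = 0.3033 + -0.7267i → escape time 6
(row=2, col=2): c = 0.6467 + -0.7267i → escape time 3
(row=2, col=3): c = 0.9900 + -0.7267i → escape time 2
(row=3, col=0): c = -0.0400 + -0.9900i → escape time 9
(row=3, col=1): c = 0.3033 + -0.9900i → escape time 3
(row=3, col=2): c = 0.6467 + -0.9900i → escape time 2
(row=3, col=3): c = 0.9900 + -0.9900i → escape time 2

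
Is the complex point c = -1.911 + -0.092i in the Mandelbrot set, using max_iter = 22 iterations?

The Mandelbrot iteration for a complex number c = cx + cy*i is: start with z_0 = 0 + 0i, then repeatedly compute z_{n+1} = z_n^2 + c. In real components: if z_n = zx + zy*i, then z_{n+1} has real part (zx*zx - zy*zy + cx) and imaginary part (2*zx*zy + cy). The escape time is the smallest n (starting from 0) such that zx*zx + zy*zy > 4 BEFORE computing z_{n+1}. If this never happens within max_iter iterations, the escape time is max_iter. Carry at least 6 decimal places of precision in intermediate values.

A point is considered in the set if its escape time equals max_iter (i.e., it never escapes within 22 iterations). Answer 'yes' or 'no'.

z_0 = 0 + 0i, c = -1.9110 + -0.0920i
Iter 1: z = -1.9110 + -0.0920i, |z|^2 = 3.6604
Iter 2: z = 1.7325 + 0.2596i, |z|^2 = 3.0688
Iter 3: z = 1.0230 + 0.8076i, |z|^2 = 1.6987
Iter 4: z = -1.5166 + 1.5603i, |z|^2 = 4.7347
Escaped at iteration 4

Answer: no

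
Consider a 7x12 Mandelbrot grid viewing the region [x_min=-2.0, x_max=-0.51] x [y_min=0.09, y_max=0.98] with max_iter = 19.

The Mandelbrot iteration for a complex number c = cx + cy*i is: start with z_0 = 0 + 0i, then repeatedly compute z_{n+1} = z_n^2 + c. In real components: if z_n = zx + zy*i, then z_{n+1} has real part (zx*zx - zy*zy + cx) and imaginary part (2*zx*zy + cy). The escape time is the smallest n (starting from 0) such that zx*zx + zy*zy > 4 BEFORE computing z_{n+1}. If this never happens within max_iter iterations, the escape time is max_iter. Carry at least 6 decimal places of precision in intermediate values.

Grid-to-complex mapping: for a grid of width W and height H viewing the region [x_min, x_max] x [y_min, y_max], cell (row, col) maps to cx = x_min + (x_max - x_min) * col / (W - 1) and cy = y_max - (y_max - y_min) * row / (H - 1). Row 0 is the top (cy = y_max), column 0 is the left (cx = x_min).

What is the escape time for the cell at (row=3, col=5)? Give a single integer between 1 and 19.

z_0 = 0 + 0i, c = -0.7583 + 0.7373i
Iter 1: z = -0.7583 + 0.7373i, |z|^2 = 1.1186
Iter 2: z = -0.7268 + -0.3809i, |z|^2 = 0.6734
Iter 3: z = -0.3751 + 1.2910i, |z|^2 = 1.8074
Iter 4: z = -2.2843 + -0.2314i, |z|^2 = 5.2716
Escaped at iteration 4

Answer: 4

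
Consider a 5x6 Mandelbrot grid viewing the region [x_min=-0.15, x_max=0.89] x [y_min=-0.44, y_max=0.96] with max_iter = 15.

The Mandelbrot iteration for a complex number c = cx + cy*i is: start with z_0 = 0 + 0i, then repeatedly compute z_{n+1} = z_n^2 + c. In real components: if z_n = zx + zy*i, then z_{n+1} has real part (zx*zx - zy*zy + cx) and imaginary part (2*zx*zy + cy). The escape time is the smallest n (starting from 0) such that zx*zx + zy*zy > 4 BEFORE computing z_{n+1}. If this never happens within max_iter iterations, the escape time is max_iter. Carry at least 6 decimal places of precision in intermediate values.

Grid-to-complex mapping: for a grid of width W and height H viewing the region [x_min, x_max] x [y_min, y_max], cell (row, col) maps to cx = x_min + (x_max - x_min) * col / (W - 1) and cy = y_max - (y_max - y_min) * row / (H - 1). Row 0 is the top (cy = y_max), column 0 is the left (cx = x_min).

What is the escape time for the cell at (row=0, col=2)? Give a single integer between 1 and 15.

z_0 = 0 + 0i, c = 0.3700 + 0.9600i
Iter 1: z = 0.3700 + 0.9600i, |z|^2 = 1.0585
Iter 2: z = -0.4147 + 1.6704i, |z|^2 = 2.9622
Iter 3: z = -2.2483 + -0.4254i, |z|^2 = 5.2357
Escaped at iteration 3

Answer: 3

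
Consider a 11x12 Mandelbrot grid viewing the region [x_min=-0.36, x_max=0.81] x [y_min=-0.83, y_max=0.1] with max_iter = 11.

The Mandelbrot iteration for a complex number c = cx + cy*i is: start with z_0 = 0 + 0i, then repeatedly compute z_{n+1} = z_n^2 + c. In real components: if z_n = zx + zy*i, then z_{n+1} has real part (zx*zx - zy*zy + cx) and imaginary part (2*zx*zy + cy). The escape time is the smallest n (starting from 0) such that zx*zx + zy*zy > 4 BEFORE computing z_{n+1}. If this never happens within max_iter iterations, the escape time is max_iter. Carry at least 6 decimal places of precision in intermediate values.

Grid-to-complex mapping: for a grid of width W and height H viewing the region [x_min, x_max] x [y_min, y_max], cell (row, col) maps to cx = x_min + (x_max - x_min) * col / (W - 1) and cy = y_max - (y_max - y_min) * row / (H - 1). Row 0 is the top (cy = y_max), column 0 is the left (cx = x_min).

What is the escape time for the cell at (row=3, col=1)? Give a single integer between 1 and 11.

Answer: 11

Derivation:
z_0 = 0 + 0i, c = -0.2430 + -0.1536i
Iter 1: z = -0.2430 + -0.1536i, |z|^2 = 0.0827
Iter 2: z = -0.2076 + -0.0790i, |z|^2 = 0.0493
Iter 3: z = -0.2062 + -0.1209i, |z|^2 = 0.0571
Iter 4: z = -0.2151 + -0.1038i, |z|^2 = 0.0570
Iter 5: z = -0.2075 + -0.1090i, |z|^2 = 0.0549
Iter 6: z = -0.2118 + -0.1084i, |z|^2 = 0.0566
Iter 7: z = -0.2099 + -0.1077i, |z|^2 = 0.0557
Iter 8: z = -0.2105 + -0.1084i, |z|^2 = 0.0561
Iter 9: z = -0.2104 + -0.1080i, |z|^2 = 0.0559
Iter 10: z = -0.2104 + -0.1082i, |z|^2 = 0.0560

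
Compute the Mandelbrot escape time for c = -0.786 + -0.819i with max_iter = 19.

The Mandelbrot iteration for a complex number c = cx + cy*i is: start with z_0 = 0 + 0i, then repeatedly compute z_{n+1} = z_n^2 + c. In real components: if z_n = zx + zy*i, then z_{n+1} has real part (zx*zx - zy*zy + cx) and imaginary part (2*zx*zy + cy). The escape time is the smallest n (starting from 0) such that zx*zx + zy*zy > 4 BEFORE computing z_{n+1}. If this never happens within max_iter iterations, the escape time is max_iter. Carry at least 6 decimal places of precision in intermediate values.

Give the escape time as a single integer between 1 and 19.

Answer: 4

Derivation:
z_0 = 0 + 0i, c = -0.7860 + -0.8190i
Iter 1: z = -0.7860 + -0.8190i, |z|^2 = 1.2886
Iter 2: z = -0.8390 + 0.4685i, |z|^2 = 0.9233
Iter 3: z = -0.3016 + -1.6051i, |z|^2 = 2.6672
Iter 4: z = -3.2712 + 0.1492i, |z|^2 = 10.7233
Escaped at iteration 4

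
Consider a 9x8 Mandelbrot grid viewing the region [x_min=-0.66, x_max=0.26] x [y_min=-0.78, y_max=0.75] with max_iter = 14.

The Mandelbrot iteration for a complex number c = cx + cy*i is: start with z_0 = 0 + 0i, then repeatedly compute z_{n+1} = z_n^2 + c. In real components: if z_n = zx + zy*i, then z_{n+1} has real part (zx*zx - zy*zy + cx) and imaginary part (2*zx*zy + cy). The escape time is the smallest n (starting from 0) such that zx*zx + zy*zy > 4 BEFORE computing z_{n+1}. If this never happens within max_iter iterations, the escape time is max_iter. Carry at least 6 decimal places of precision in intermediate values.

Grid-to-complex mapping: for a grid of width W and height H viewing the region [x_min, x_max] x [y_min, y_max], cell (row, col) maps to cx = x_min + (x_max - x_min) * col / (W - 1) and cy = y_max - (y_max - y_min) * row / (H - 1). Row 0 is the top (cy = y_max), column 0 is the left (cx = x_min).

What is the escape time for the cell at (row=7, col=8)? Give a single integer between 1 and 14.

Answer: 5

Derivation:
z_0 = 0 + 0i, c = 0.2600 + -0.7800i
Iter 1: z = 0.2600 + -0.7800i, |z|^2 = 0.6760
Iter 2: z = -0.2808 + -1.1856i, |z|^2 = 1.4845
Iter 3: z = -1.0668 + -0.1142i, |z|^2 = 1.1511
Iter 4: z = 1.3850 + -0.5364i, |z|^2 = 2.2060
Iter 5: z = 1.8906 + -2.2659i, |z|^2 = 8.7085
Escaped at iteration 5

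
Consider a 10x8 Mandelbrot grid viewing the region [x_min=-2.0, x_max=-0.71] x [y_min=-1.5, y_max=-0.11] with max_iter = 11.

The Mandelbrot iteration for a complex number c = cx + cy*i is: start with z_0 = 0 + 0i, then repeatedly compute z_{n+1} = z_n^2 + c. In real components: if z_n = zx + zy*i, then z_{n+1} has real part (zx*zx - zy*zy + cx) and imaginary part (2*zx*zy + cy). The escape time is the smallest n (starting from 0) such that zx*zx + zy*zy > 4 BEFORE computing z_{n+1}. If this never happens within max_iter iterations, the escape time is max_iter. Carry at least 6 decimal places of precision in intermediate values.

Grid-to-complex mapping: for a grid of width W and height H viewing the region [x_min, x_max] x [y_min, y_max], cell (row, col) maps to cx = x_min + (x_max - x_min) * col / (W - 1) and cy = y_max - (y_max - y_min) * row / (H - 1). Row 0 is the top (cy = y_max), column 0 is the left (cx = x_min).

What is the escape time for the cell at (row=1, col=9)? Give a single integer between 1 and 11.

z_0 = 0 + 0i, c = -0.7100 + -0.3086i
Iter 1: z = -0.7100 + -0.3086i, |z|^2 = 0.5993
Iter 2: z = -0.3011 + 0.1296i, |z|^2 = 0.1075
Iter 3: z = -0.6361 + -0.3866i, |z|^2 = 0.5541
Iter 4: z = -0.4548 + 0.1833i, |z|^2 = 0.2405
Iter 5: z = -0.5367 + -0.4753i, |z|^2 = 0.5140
Iter 6: z = -0.6478 + 0.2017i, |z|^2 = 0.4604
Iter 7: z = -0.3310 + -0.5699i, |z|^2 = 0.4343
Iter 8: z = -0.9252 + 0.0687i, |z|^2 = 0.8607
Iter 9: z = 0.1413 + -0.4356i, |z|^2 = 0.2097
Iter 10: z = -0.8798 + -0.4317i, |z|^2 = 0.9604

Answer: 11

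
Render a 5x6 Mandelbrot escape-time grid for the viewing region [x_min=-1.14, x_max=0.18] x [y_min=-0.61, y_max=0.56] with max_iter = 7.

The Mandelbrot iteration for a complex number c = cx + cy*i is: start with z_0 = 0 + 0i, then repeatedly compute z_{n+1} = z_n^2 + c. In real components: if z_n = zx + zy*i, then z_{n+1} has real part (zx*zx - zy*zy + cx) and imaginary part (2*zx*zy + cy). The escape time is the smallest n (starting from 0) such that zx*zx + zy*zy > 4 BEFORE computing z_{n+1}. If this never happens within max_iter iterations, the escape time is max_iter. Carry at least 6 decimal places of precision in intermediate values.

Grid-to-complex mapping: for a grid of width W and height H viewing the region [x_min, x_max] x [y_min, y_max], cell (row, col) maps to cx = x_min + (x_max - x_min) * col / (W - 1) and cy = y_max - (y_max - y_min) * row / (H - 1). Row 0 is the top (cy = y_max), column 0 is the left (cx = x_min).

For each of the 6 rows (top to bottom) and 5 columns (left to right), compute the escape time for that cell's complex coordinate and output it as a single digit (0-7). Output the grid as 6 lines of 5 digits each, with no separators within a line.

Answer: 45777
77777
77777
77777
77777
45777

Derivation:
(row=0, col=0): c = -1.1400 + 0.5600i → escape time 4
(row=0, col=1): c = -0.8100 + 0.5600i → escape time 5
(row=0, col=2): c = -0.4800 + 0.5600i → escape time 7
(row=0, col=3): c = -0.1500 + 0.5600i → escape time 7
(row=0, col=4): c = 0.1800 + 0.5600i → escape time 7
(row=1, col=0): c = -1.1400 + 0.3260i → escape time 7
(row=1, col=1): c = -0.8100 + 0.3260i → escape time 7
(row=1, col=2): c = -0.4800 + 0.3260i → escape time 7
(row=1, col=3): c = -0.1500 + 0.3260i → escape time 7
(row=1, col=4): c = 0.1800 + 0.3260i → escape time 7
(row=2, col=0): c = -1.1400 + 0.0920i → escape time 7
(row=2, col=1): c = -0.8100 + 0.0920i → escape time 7
(row=2, col=2): c = -0.4800 + 0.0920i → escape time 7
(row=2, col=3): c = -0.1500 + 0.0920i → escape time 7
(row=2, col=4): c = 0.1800 + 0.0920i → escape time 7
(row=3, col=0): c = -1.1400 + -0.1420i → escape time 7
(row=3, col=1): c = -0.8100 + -0.1420i → escape time 7
(row=3, col=2): c = -0.4800 + -0.1420i → escape time 7
(row=3, col=3): c = -0.1500 + -0.1420i → escape time 7
(row=3, col=4): c = 0.1800 + -0.1420i → escape time 7
(row=4, col=0): c = -1.1400 + -0.3760i → escape time 7
(row=4, col=1): c = -0.8100 + -0.3760i → escape time 7
(row=4, col=2): c = -0.4800 + -0.3760i → escape time 7
(row=4, col=3): c = -0.1500 + -0.3760i → escape time 7
(row=4, col=4): c = 0.1800 + -0.3760i → escape time 7
(row=5, col=0): c = -1.1400 + -0.6100i → escape time 4
(row=5, col=1): c = -0.8100 + -0.6100i → escape time 5
(row=5, col=2): c = -0.4800 + -0.6100i → escape time 7
(row=5, col=3): c = -0.1500 + -0.6100i → escape time 7
(row=5, col=4): c = 0.1800 + -0.6100i → escape time 7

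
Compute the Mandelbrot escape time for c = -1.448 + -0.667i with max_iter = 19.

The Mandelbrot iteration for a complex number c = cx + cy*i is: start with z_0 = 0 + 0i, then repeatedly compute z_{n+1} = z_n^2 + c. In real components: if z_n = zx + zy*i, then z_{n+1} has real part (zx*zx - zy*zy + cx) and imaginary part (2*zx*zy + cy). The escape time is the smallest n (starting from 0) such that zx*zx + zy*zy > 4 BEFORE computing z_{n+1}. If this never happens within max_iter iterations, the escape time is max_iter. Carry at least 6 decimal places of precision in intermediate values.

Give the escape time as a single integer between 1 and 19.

z_0 = 0 + 0i, c = -1.4480 + -0.6670i
Iter 1: z = -1.4480 + -0.6670i, |z|^2 = 2.5416
Iter 2: z = 0.2038 + 1.2646i, |z|^2 = 1.6408
Iter 3: z = -3.0058 + -0.1515i, |z|^2 = 9.0575
Escaped at iteration 3

Answer: 3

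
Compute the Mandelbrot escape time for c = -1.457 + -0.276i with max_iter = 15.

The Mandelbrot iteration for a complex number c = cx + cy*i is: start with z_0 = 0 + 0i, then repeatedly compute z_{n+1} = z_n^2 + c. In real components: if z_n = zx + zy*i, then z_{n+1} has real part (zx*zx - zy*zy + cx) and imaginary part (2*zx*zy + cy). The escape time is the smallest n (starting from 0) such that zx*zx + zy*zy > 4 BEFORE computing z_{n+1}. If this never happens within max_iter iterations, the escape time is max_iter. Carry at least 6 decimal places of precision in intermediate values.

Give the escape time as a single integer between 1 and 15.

Answer: 5

Derivation:
z_0 = 0 + 0i, c = -1.4570 + -0.2760i
Iter 1: z = -1.4570 + -0.2760i, |z|^2 = 2.1990
Iter 2: z = 0.5897 + 0.5283i, |z|^2 = 0.6268
Iter 3: z = -1.3883 + 0.3470i, |z|^2 = 2.0479
Iter 4: z = 0.3501 + -1.2395i, |z|^2 = 1.6590
Iter 5: z = -2.8709 + -1.1439i, |z|^2 = 9.5504
Escaped at iteration 5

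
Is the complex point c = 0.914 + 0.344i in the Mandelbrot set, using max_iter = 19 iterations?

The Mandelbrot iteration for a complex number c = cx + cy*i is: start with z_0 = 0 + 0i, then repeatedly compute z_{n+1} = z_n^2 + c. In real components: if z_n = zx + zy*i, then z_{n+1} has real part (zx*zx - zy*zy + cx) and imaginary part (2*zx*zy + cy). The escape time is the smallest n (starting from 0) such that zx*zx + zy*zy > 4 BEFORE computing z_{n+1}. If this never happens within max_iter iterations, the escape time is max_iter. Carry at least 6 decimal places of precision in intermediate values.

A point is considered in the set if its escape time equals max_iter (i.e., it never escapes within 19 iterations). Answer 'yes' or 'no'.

z_0 = 0 + 0i, c = 0.9140 + 0.3440i
Iter 1: z = 0.9140 + 0.3440i, |z|^2 = 0.9537
Iter 2: z = 1.6311 + 0.9728i, |z|^2 = 3.6068
Iter 3: z = 2.6280 + 3.5175i, |z|^2 = 19.2789
Escaped at iteration 3

Answer: no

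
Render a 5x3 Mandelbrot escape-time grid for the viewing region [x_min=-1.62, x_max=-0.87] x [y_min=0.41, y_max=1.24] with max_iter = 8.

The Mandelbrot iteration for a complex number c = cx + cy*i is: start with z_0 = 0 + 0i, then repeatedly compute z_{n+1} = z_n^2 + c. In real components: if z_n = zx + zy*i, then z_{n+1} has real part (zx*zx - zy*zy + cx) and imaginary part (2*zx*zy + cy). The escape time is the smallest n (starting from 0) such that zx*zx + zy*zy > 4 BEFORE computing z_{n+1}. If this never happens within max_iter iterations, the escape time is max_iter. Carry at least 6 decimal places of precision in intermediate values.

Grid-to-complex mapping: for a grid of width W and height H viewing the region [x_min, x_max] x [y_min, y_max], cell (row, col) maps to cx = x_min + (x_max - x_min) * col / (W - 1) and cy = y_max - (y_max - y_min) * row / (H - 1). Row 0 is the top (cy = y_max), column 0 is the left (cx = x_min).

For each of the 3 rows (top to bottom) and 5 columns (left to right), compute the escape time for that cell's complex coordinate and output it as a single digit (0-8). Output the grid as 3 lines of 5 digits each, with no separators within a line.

Answer: 12223
33334
34867

Derivation:
(row=0, col=0): c = -1.6200 + 1.2400i → escape time 1
(row=0, col=1): c = -1.4325 + 1.2400i → escape time 2
(row=0, col=2): c = -1.2450 + 1.2400i → escape time 2
(row=0, col=3): c = -1.0575 + 1.2400i → escape time 2
(row=0, col=4): c = -0.8700 + 1.2400i → escape time 3
(row=1, col=0): c = -1.6200 + 0.8250i → escape time 3
(row=1, col=1): c = -1.4325 + 0.8250i → escape time 3
(row=1, col=2): c = -1.2450 + 0.8250i → escape time 3
(row=1, col=3): c = -1.0575 + 0.8250i → escape time 3
(row=1, col=4): c = -0.8700 + 0.8250i → escape time 4
(row=2, col=0): c = -1.6200 + 0.4100i → escape time 3
(row=2, col=1): c = -1.4325 + 0.4100i → escape time 4
(row=2, col=2): c = -1.2450 + 0.4100i → escape time 8
(row=2, col=3): c = -1.0575 + 0.4100i → escape time 6
(row=2, col=4): c = -0.8700 + 0.4100i → escape time 7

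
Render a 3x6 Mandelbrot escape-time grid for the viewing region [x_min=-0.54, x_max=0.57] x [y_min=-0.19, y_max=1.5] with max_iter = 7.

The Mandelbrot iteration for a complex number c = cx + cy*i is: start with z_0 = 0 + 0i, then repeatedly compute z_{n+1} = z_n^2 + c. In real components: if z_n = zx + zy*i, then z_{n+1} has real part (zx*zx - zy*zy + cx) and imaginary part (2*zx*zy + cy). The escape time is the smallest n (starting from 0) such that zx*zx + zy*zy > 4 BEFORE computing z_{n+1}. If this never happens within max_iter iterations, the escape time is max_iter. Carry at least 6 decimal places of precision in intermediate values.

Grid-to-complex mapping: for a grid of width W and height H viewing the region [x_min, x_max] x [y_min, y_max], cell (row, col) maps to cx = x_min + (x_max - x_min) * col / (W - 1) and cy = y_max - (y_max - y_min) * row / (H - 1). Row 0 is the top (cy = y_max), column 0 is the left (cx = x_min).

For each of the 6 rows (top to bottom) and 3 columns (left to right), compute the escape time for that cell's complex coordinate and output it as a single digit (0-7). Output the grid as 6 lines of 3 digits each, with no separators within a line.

Answer: 222
332
573
774
774
774

Derivation:
(row=0, col=0): c = -0.5400 + 1.5000i → escape time 2
(row=0, col=1): c = 0.0150 + 1.5000i → escape time 2
(row=0, col=2): c = 0.5700 + 1.5000i → escape time 2
(row=1, col=0): c = -0.5400 + 1.1620i → escape time 3
(row=1, col=1): c = 0.0150 + 1.1620i → escape time 3
(row=1, col=2): c = 0.5700 + 1.1620i → escape time 2
(row=2, col=0): c = -0.5400 + 0.8240i → escape time 5
(row=2, col=1): c = 0.0150 + 0.8240i → escape time 7
(row=2, col=2): c = 0.5700 + 0.8240i → escape time 3
(row=3, col=0): c = -0.5400 + 0.4860i → escape time 7
(row=3, col=1): c = 0.0150 + 0.4860i → escape time 7
(row=3, col=2): c = 0.5700 + 0.4860i → escape time 4
(row=4, col=0): c = -0.5400 + 0.1480i → escape time 7
(row=4, col=1): c = 0.0150 + 0.1480i → escape time 7
(row=4, col=2): c = 0.5700 + 0.1480i → escape time 4
(row=5, col=0): c = -0.5400 + -0.1900i → escape time 7
(row=5, col=1): c = 0.0150 + -0.1900i → escape time 7
(row=5, col=2): c = 0.5700 + -0.1900i → escape time 4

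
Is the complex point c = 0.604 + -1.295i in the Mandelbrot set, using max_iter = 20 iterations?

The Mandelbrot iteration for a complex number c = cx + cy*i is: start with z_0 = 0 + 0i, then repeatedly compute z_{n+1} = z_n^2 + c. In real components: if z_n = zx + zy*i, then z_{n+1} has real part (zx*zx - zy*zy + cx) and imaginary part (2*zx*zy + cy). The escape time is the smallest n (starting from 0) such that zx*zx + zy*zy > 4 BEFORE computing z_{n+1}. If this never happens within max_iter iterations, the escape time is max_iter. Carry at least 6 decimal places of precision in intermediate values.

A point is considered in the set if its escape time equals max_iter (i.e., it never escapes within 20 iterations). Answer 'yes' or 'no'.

Answer: no

Derivation:
z_0 = 0 + 0i, c = 0.6040 + -1.2950i
Iter 1: z = 0.6040 + -1.2950i, |z|^2 = 2.0418
Iter 2: z = -0.7082 + -2.8594i, |z|^2 = 8.6775
Escaped at iteration 2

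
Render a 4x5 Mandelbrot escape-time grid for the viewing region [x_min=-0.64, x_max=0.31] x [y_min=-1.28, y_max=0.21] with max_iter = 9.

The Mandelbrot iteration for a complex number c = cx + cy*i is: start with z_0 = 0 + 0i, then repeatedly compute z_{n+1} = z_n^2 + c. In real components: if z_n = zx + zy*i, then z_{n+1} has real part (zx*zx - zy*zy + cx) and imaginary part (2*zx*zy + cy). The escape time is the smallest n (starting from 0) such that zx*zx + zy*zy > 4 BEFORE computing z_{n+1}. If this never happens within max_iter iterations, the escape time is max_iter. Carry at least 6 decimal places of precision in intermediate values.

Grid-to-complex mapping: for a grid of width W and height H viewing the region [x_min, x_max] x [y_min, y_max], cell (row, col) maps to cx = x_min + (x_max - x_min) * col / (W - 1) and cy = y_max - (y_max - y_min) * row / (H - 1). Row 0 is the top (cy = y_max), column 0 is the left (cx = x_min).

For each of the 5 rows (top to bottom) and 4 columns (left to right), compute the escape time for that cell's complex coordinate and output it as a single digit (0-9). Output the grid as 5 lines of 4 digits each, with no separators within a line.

Answer: 9999
9999
8999
4584
3322

Derivation:
(row=0, col=0): c = -0.6400 + 0.2100i → escape time 9
(row=0, col=1): c = -0.3233 + 0.2100i → escape time 9
(row=0, col=2): c = -0.0067 + 0.2100i → escape time 9
(row=0, col=3): c = 0.3100 + 0.2100i → escape time 9
(row=1, col=0): c = -0.6400 + -0.1625i → escape time 9
(row=1, col=1): c = -0.3233 + -0.1625i → escape time 9
(row=1, col=2): c = -0.0067 + -0.1625i → escape time 9
(row=1, col=3): c = 0.3100 + -0.1625i → escape time 9
(row=2, col=0): c = -0.6400 + -0.5350i → escape time 8
(row=2, col=1): c = -0.3233 + -0.5350i → escape time 9
(row=2, col=2): c = -0.0067 + -0.5350i → escape time 9
(row=2, col=3): c = 0.3100 + -0.5350i → escape time 9
(row=3, col=0): c = -0.6400 + -0.9075i → escape time 4
(row=3, col=1): c = -0.3233 + -0.9075i → escape time 5
(row=3, col=2): c = -0.0067 + -0.9075i → escape time 8
(row=3, col=3): c = 0.3100 + -0.9075i → escape time 4
(row=4, col=0): c = -0.6400 + -1.2800i → escape time 3
(row=4, col=1): c = -0.3233 + -1.2800i → escape time 3
(row=4, col=2): c = -0.0067 + -1.2800i → escape time 2
(row=4, col=3): c = 0.3100 + -1.2800i → escape time 2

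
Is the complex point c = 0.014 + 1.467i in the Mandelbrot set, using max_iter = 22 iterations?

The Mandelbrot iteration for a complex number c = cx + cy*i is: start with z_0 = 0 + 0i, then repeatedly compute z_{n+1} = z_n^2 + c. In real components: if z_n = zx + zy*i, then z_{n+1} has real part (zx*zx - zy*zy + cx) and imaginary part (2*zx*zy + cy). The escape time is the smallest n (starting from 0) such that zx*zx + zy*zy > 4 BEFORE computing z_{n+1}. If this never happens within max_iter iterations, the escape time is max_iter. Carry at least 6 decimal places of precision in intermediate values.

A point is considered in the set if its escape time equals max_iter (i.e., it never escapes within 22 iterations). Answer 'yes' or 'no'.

z_0 = 0 + 0i, c = 0.0140 + 1.4670i
Iter 1: z = 0.0140 + 1.4670i, |z|^2 = 2.1523
Iter 2: z = -2.1379 + 1.5081i, |z|^2 = 6.8449
Escaped at iteration 2

Answer: no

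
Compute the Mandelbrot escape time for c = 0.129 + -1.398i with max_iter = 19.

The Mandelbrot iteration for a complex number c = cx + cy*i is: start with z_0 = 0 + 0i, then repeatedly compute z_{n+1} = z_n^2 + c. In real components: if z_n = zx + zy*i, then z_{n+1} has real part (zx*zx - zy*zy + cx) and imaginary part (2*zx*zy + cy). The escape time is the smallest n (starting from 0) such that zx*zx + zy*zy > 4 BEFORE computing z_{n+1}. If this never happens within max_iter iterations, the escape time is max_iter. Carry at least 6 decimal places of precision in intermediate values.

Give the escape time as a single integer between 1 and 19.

Answer: 2

Derivation:
z_0 = 0 + 0i, c = 0.1290 + -1.3980i
Iter 1: z = 0.1290 + -1.3980i, |z|^2 = 1.9710
Iter 2: z = -1.8088 + -1.7587i, |z|^2 = 6.3646
Escaped at iteration 2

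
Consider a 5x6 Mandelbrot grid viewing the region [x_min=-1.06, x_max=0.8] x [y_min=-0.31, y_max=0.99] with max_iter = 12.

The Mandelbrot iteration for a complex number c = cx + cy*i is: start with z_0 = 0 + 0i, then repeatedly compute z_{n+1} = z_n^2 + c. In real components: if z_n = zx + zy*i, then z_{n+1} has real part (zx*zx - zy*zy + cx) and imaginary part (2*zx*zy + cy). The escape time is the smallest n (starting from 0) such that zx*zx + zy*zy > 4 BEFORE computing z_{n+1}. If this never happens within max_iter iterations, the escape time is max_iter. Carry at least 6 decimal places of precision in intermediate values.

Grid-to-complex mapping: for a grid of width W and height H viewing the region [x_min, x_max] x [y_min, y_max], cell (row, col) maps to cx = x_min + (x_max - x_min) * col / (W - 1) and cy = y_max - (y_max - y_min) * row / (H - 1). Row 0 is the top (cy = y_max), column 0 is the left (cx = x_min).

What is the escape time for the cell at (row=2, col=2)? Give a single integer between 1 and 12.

Answer: 12

Derivation:
z_0 = 0 + 0i, c = -0.1300 + 0.4700i
Iter 1: z = -0.1300 + 0.4700i, |z|^2 = 0.2378
Iter 2: z = -0.3340 + 0.3478i, |z|^2 = 0.2325
Iter 3: z = -0.1394 + 0.2377i, |z|^2 = 0.0759
Iter 4: z = -0.1671 + 0.4037i, |z|^2 = 0.1909
Iter 5: z = -0.2651 + 0.3351i, |z|^2 = 0.1826
Iter 6: z = -0.1720 + 0.2923i, |z|^2 = 0.1150
Iter 7: z = -0.1859 + 0.3694i, |z|^2 = 0.1710
Iter 8: z = -0.2319 + 0.3327i, |z|^2 = 0.1645
Iter 9: z = -0.1869 + 0.3157i, |z|^2 = 0.1346
Iter 10: z = -0.1947 + 0.3520i, |z|^2 = 0.1618
Iter 11: z = -0.2160 + 0.3329i, |z|^2 = 0.1575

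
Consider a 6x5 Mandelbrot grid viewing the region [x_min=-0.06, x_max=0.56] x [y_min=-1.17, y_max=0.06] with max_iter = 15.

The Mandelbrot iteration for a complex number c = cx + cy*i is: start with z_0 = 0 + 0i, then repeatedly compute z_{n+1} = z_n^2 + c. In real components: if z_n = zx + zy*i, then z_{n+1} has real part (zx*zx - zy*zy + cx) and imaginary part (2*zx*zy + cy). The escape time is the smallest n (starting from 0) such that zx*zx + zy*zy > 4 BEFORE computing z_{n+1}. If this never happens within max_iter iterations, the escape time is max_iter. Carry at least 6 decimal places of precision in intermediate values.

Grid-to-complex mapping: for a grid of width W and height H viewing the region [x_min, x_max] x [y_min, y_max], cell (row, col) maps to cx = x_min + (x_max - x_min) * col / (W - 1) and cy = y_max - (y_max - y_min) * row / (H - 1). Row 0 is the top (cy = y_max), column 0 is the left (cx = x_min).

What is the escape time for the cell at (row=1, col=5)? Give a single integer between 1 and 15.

z_0 = 0 + 0i, c = 0.5600 + -0.2475i
Iter 1: z = 0.5600 + -0.2475i, |z|^2 = 0.3749
Iter 2: z = 0.8123 + -0.5247i, |z|^2 = 0.9352
Iter 3: z = 0.9446 + -1.1000i, |z|^2 = 2.1022
Iter 4: z = 0.2423 + -2.3256i, |z|^2 = 5.4669
Escaped at iteration 4

Answer: 4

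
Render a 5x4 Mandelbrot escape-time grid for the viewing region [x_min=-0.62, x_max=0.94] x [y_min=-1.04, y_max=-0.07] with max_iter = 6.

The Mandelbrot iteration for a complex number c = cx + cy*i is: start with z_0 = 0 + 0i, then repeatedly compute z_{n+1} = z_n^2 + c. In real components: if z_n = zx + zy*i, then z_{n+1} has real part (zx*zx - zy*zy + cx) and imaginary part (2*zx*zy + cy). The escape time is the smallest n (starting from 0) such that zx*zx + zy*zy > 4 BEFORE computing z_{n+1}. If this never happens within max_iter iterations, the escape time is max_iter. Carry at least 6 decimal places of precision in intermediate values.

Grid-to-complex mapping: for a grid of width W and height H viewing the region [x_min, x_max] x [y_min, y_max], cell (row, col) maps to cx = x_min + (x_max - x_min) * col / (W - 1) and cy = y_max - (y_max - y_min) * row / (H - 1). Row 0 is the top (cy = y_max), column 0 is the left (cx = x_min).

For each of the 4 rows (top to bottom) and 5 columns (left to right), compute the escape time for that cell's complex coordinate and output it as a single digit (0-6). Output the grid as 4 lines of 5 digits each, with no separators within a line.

Answer: 66643
66642
66632
46422

Derivation:
(row=0, col=0): c = -0.6200 + -0.0700i → escape time 6
(row=0, col=1): c = -0.2300 + -0.0700i → escape time 6
(row=0, col=2): c = 0.1600 + -0.0700i → escape time 6
(row=0, col=3): c = 0.5500 + -0.0700i → escape time 4
(row=0, col=4): c = 0.9400 + -0.0700i → escape time 3
(row=1, col=0): c = -0.6200 + -0.3933i → escape time 6
(row=1, col=1): c = -0.2300 + -0.3933i → escape time 6
(row=1, col=2): c = 0.1600 + -0.3933i → escape time 6
(row=1, col=3): c = 0.5500 + -0.3933i → escape time 4
(row=1, col=4): c = 0.9400 + -0.3933i → escape time 2
(row=2, col=0): c = -0.6200 + -0.7167i → escape time 6
(row=2, col=1): c = -0.2300 + -0.7167i → escape time 6
(row=2, col=2): c = 0.1600 + -0.7167i → escape time 6
(row=2, col=3): c = 0.5500 + -0.7167i → escape time 3
(row=2, col=4): c = 0.9400 + -0.7167i → escape time 2
(row=3, col=0): c = -0.6200 + -1.0400i → escape time 4
(row=3, col=1): c = -0.2300 + -1.0400i → escape time 6
(row=3, col=2): c = 0.1600 + -1.0400i → escape time 4
(row=3, col=3): c = 0.5500 + -1.0400i → escape time 2
(row=3, col=4): c = 0.9400 + -1.0400i → escape time 2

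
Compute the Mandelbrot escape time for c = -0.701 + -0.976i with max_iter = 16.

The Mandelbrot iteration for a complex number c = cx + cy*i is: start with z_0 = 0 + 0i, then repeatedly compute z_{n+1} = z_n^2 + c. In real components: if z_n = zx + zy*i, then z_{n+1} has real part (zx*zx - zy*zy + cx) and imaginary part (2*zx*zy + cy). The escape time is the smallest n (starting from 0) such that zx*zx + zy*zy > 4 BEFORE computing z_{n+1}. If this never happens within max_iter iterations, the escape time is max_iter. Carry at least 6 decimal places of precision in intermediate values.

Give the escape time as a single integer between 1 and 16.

z_0 = 0 + 0i, c = -0.7010 + -0.9760i
Iter 1: z = -0.7010 + -0.9760i, |z|^2 = 1.4440
Iter 2: z = -1.1622 + 0.3924i, |z|^2 = 1.5046
Iter 3: z = 0.4957 + -1.8880i, |z|^2 = 3.8101
Iter 4: z = -4.0197 + -2.8478i, |z|^2 = 24.2676
Escaped at iteration 4

Answer: 4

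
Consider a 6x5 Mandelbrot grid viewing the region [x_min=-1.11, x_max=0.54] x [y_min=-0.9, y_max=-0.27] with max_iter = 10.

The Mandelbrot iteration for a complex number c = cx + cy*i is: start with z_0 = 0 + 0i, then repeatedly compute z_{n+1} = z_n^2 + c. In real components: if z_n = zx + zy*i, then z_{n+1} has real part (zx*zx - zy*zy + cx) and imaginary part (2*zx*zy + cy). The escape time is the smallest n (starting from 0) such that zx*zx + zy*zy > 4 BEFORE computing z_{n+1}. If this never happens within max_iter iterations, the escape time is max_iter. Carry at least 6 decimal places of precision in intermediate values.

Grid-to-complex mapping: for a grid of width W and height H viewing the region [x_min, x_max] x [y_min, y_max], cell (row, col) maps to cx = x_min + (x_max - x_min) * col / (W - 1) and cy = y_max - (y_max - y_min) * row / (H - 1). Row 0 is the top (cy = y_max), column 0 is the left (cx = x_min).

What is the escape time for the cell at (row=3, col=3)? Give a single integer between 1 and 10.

z_0 = 0 + 0i, c = -0.1200 + -0.7425i
Iter 1: z = -0.1200 + -0.7425i, |z|^2 = 0.5657
Iter 2: z = -0.6569 + -0.5643i, |z|^2 = 0.7500
Iter 3: z = -0.0069 + -0.0011i, |z|^2 = 0.0000
Iter 4: z = -0.1200 + -0.7425i, |z|^2 = 0.5657
Iter 5: z = -0.6569 + -0.5644i, |z|^2 = 0.7500
Iter 6: z = -0.0070 + -0.0010i, |z|^2 = 0.0001
Iter 7: z = -0.1200 + -0.7425i, |z|^2 = 0.5657
Iter 8: z = -0.6569 + -0.5644i, |z|^2 = 0.7500
Iter 9: z = -0.0070 + -0.0010i, |z|^2 = 0.0001

Answer: 10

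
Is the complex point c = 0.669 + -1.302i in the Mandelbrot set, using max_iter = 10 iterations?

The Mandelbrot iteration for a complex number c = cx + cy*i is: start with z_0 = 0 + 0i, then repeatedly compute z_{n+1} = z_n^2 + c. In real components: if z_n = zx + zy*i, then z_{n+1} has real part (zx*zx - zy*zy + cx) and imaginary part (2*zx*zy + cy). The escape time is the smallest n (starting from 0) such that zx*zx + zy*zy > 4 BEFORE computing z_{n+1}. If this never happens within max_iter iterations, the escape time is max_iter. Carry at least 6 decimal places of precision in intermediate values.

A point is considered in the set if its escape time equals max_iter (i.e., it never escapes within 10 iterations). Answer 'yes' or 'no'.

Answer: no

Derivation:
z_0 = 0 + 0i, c = 0.6690 + -1.3020i
Iter 1: z = 0.6690 + -1.3020i, |z|^2 = 2.1428
Iter 2: z = -0.5786 + -3.0441i, |z|^2 = 9.6012
Escaped at iteration 2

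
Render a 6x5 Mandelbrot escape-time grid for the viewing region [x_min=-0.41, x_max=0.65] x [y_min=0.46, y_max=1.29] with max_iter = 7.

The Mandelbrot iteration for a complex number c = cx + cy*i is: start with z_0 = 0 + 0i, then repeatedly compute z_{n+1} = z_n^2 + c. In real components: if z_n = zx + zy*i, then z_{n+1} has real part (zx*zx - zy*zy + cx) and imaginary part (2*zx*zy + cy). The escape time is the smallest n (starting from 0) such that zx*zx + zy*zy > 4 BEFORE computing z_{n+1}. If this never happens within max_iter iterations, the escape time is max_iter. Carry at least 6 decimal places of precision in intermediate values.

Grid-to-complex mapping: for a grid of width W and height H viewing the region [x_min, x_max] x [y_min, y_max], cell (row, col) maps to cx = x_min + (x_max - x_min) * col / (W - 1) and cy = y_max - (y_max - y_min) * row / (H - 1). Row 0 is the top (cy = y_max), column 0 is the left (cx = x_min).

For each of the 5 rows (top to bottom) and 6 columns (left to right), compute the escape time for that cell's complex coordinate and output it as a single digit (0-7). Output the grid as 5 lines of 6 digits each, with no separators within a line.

Answer: 332222
474322
577432
777753
777763

Derivation:
(row=0, col=0): c = -0.4100 + 1.2900i → escape time 3
(row=0, col=1): c = -0.1980 + 1.2900i → escape time 3
(row=0, col=2): c = 0.0140 + 1.2900i → escape time 2
(row=0, col=3): c = 0.2260 + 1.2900i → escape time 2
(row=0, col=4): c = 0.4380 + 1.2900i → escape time 2
(row=0, col=5): c = 0.6500 + 1.2900i → escape time 2
(row=1, col=0): c = -0.4100 + 1.0825i → escape time 4
(row=1, col=1): c = -0.1980 + 1.0825i → escape time 7
(row=1, col=2): c = 0.0140 + 1.0825i → escape time 4
(row=1, col=3): c = 0.2260 + 1.0825i → escape time 3
(row=1, col=4): c = 0.4380 + 1.0825i → escape time 2
(row=1, col=5): c = 0.6500 + 1.0825i → escape time 2
(row=2, col=0): c = -0.4100 + 0.8750i → escape time 5
(row=2, col=1): c = -0.1980 + 0.8750i → escape time 7
(row=2, col=2): c = 0.0140 + 0.8750i → escape time 7
(row=2, col=3): c = 0.2260 + 0.8750i → escape time 4
(row=2, col=4): c = 0.4380 + 0.8750i → escape time 3
(row=2, col=5): c = 0.6500 + 0.8750i → escape time 2
(row=3, col=0): c = -0.4100 + 0.6675i → escape time 7
(row=3, col=1): c = -0.1980 + 0.6675i → escape time 7
(row=3, col=2): c = 0.0140 + 0.6675i → escape time 7
(row=3, col=3): c = 0.2260 + 0.6675i → escape time 7
(row=3, col=4): c = 0.4380 + 0.6675i → escape time 5
(row=3, col=5): c = 0.6500 + 0.6675i → escape time 3
(row=4, col=0): c = -0.4100 + 0.4600i → escape time 7
(row=4, col=1): c = -0.1980 + 0.4600i → escape time 7
(row=4, col=2): c = 0.0140 + 0.4600i → escape time 7
(row=4, col=3): c = 0.2260 + 0.4600i → escape time 7
(row=4, col=4): c = 0.4380 + 0.4600i → escape time 6
(row=4, col=5): c = 0.6500 + 0.4600i → escape time 3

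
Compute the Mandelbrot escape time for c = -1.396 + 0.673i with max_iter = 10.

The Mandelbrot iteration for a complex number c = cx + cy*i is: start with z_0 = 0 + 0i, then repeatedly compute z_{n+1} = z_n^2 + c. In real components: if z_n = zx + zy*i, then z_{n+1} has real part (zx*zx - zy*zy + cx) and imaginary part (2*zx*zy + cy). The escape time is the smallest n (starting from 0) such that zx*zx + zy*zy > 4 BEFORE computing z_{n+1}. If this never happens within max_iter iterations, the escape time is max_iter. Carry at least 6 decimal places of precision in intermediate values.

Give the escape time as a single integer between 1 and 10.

Answer: 3

Derivation:
z_0 = 0 + 0i, c = -1.3960 + 0.6730i
Iter 1: z = -1.3960 + 0.6730i, |z|^2 = 2.4017
Iter 2: z = 0.0999 + -1.2060i, |z|^2 = 1.4645
Iter 3: z = -2.8405 + 0.4321i, |z|^2 = 8.2551
Escaped at iteration 3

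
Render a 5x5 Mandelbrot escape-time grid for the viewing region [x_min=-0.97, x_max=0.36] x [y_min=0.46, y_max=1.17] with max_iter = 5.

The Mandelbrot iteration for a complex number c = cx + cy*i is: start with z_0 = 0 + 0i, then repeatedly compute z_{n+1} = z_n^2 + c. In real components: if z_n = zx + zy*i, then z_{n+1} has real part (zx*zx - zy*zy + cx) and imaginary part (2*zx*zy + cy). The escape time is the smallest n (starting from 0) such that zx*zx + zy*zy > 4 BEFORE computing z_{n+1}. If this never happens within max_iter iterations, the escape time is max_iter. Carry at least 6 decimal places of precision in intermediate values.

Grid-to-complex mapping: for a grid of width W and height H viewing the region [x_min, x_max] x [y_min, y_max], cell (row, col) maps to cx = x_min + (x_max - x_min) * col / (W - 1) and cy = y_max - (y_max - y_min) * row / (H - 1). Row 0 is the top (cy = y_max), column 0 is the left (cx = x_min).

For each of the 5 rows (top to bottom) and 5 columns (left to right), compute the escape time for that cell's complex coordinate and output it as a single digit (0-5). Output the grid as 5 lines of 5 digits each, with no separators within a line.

Answer: 33332
34553
34554
45555
55555

Derivation:
(row=0, col=0): c = -0.9700 + 1.1700i → escape time 3
(row=0, col=1): c = -0.6375 + 1.1700i → escape time 3
(row=0, col=2): c = -0.3050 + 1.1700i → escape time 3
(row=0, col=3): c = 0.0275 + 1.1700i → escape time 3
(row=0, col=4): c = 0.3600 + 1.1700i → escape time 2
(row=1, col=0): c = -0.9700 + 0.9925i → escape time 3
(row=1, col=1): c = -0.6375 + 0.9925i → escape time 4
(row=1, col=2): c = -0.3050 + 0.9925i → escape time 5
(row=1, col=3): c = 0.0275 + 0.9925i → escape time 5
(row=1, col=4): c = 0.3600 + 0.9925i → escape time 3
(row=2, col=0): c = -0.9700 + 0.8150i → escape time 3
(row=2, col=1): c = -0.6375 + 0.8150i → escape time 4
(row=2, col=2): c = -0.3050 + 0.8150i → escape time 5
(row=2, col=3): c = 0.0275 + 0.8150i → escape time 5
(row=2, col=4): c = 0.3600 + 0.8150i → escape time 4
(row=3, col=0): c = -0.9700 + 0.6375i → escape time 4
(row=3, col=1): c = -0.6375 + 0.6375i → escape time 5
(row=3, col=2): c = -0.3050 + 0.6375i → escape time 5
(row=3, col=3): c = 0.0275 + 0.6375i → escape time 5
(row=3, col=4): c = 0.3600 + 0.6375i → escape time 5
(row=4, col=0): c = -0.9700 + 0.4600i → escape time 5
(row=4, col=1): c = -0.6375 + 0.4600i → escape time 5
(row=4, col=2): c = -0.3050 + 0.4600i → escape time 5
(row=4, col=3): c = 0.0275 + 0.4600i → escape time 5
(row=4, col=4): c = 0.3600 + 0.4600i → escape time 5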